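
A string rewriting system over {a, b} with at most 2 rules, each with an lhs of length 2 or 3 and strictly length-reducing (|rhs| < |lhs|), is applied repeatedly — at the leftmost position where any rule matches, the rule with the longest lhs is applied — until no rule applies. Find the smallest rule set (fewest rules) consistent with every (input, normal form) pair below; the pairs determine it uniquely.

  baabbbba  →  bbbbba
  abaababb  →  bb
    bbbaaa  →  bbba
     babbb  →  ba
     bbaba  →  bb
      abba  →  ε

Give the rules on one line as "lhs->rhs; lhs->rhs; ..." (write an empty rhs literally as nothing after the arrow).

aa->; ab->a

  | baabbbba => bbbbba
  | abaababb => aaababb => ababb => aabb => bb
  | bbbaaa => bbba
  | babbb => babb => bab => ba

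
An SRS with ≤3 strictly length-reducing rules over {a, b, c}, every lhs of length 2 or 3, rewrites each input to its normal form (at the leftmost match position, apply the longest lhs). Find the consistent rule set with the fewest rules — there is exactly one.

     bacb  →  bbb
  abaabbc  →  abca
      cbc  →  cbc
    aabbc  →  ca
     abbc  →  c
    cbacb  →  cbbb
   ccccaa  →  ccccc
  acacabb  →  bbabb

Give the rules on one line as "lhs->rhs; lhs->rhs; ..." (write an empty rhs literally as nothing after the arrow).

aa->c; ac->b; bbc->a

  | bacb => bbb
  | abaabbc => abcbbc => abca
  | cbc
  | aabbc => cbbc => ca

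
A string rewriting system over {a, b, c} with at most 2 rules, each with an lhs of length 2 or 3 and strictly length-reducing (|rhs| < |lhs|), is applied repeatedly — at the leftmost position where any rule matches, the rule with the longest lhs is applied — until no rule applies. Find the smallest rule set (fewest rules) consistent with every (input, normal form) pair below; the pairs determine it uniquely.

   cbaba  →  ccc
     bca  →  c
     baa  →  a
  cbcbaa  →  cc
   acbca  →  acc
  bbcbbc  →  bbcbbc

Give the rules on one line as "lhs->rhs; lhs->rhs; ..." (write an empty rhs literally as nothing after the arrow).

  | cbaba => ccba => ccc
  | bca => ba => c
  | baa => ca => a
  | cbcbaa => cbcca => cbca => cba => cc

ba->c; ca->a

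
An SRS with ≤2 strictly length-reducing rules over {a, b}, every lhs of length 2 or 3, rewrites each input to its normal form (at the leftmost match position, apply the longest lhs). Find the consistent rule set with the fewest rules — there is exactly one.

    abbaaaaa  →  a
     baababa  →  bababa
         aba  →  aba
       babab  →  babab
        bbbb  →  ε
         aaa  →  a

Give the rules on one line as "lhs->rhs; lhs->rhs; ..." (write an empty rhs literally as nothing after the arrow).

aa->a; bb->

  | abbaaaaa => aaaaaa => aaaaa => aaaa => aaa => aa => a
  | baababa => bababa
  | aba
  | babab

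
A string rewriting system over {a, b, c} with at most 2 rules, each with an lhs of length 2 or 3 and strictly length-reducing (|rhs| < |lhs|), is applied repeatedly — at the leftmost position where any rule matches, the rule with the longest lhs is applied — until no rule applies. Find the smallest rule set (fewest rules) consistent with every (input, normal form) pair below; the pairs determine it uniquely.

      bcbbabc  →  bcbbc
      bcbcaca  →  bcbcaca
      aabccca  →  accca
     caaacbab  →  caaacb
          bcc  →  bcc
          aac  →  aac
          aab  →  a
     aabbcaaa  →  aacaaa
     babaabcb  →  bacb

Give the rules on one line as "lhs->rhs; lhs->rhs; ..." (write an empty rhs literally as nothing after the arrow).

ab->; abb->a

  | bcbbabc => bcbbc
  | bcbcaca
  | aabccca => accca
  | caaacbab => caaacb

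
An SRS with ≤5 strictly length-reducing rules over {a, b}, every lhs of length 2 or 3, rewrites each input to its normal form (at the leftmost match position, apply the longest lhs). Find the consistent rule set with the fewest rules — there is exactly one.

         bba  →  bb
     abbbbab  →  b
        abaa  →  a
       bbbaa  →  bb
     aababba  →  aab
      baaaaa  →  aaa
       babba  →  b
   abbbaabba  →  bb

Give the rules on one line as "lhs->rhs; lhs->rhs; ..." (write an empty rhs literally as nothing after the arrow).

  | bba => bb
  | abbbbab => bbab => b
  | abaa => a
  | bbbaa => bb

abb->; ba->b; baa->; bab->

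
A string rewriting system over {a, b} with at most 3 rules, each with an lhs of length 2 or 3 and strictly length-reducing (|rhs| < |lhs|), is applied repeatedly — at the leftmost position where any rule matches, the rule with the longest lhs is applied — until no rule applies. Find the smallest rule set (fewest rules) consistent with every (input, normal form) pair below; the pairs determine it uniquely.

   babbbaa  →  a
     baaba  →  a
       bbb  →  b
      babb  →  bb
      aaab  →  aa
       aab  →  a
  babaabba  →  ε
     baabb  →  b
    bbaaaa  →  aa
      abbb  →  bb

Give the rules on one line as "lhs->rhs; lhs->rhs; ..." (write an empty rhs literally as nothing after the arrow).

ab->; ba->; bbb->b

  | babbbaa => bbbaa => baa => a
  | baaba => aba => a
  | bbb => b
  | babb => bb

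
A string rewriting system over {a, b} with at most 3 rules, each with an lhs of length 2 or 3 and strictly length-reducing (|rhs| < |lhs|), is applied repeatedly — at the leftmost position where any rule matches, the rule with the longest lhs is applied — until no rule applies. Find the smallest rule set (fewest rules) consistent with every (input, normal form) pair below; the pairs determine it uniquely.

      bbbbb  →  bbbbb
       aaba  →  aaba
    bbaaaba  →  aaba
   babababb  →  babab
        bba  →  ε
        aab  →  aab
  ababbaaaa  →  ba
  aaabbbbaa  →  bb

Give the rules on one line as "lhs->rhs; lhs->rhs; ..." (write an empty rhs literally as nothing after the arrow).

aaa->bb; abb->; bba->

  | bbbbb
  | aaba
  | bbaaaba => aaba
  | babababb => babab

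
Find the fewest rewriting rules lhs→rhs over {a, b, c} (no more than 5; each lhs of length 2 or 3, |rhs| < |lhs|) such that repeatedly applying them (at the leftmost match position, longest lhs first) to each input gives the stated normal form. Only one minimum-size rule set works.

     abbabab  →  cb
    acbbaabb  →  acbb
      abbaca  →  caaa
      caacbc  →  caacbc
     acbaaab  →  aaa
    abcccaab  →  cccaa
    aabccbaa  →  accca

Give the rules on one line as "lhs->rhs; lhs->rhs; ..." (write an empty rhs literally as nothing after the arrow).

ab->c; ba->; bac->aa; cac->aa

  | abbabab => cbabab => cbab => cb
  | acbbaabb => acbabb => acbb
  | abbaca => cbaca => caaa
  | caacbc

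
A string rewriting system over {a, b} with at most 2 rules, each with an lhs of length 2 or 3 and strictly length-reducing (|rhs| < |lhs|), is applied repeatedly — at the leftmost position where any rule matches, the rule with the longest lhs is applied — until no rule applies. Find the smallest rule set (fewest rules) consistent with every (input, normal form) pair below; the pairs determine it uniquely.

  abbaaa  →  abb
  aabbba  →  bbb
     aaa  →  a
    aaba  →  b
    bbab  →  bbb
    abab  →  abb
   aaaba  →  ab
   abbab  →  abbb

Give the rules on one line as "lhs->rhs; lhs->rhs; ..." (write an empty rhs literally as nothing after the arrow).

aa->; ba->b

  | abbaaa => abbaa => abba => abb
  | aabbba => bbba => bbb
  | aaa => a
  | aaba => ba => b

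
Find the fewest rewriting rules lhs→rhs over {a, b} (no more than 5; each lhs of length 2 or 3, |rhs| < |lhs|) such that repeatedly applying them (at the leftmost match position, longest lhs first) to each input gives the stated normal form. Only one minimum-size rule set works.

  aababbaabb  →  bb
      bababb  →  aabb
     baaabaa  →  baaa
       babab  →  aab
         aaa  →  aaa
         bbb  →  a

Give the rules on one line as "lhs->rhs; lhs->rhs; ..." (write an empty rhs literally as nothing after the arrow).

aba->; bab->a; bba->b; bbb->a

  | aababbaabb => abbaabb => ababb => bb
  | bababb => aabb
  | baaabaa => baaa
  | babab => aab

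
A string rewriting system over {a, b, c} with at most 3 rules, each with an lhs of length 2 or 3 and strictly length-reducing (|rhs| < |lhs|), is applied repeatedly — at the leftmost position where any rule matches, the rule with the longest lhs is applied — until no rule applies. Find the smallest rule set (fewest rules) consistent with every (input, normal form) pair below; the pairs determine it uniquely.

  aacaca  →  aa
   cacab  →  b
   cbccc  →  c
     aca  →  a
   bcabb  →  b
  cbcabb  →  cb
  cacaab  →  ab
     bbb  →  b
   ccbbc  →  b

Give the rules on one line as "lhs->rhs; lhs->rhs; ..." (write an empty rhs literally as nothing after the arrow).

bb->; ca->; ccc->b

  | aacaca => aaca => aa
  | cacab => cab => b
  | cbccc => cbb => c
  | aca => a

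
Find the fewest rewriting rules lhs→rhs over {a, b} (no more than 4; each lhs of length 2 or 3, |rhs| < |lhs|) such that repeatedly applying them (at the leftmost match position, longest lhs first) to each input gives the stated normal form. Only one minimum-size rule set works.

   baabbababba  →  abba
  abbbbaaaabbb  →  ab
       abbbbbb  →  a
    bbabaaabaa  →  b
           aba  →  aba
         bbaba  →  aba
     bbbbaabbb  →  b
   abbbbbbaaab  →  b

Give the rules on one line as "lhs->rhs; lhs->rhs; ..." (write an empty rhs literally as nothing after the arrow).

  | baabbababba => bbbababba => aababba => babba => abba
  | abbbbaaaabbb => aabaaaabbb => baaaabbb => baabbb => bbbb => ab
  | abbbbbb => aabbb => bbb => a
  | bbabaaabaa => babaaabaa => abaaabaa => ababaa => aabaa => baa => b

aa->; bab->ab; bbb->a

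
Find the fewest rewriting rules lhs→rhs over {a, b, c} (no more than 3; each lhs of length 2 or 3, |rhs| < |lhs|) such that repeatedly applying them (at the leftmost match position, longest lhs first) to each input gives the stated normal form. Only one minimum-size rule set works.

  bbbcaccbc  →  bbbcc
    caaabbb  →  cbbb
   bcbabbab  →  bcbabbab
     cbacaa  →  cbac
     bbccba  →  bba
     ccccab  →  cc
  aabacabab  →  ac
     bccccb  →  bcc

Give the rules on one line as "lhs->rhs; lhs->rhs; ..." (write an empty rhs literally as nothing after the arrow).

  | bbbcaccbc => bbbcccbc => bbbcc
  | caaabbb => caabbb => cabbb => cbbb
  | bcbabbab
  | cbacaa => cbaca => cbac

aab->ac; ca->c; ccb->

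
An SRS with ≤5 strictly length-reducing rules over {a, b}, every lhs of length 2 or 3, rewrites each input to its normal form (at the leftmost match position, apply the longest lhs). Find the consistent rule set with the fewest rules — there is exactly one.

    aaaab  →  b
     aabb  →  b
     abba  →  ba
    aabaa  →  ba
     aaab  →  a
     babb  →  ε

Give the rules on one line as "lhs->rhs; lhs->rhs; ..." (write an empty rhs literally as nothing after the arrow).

aab->ba; ab->; baa->b; bb->

  | aaaab => aaba => baa => b
  | aabb => bab => b
  | abba => ba
  | aabaa => baaa => ba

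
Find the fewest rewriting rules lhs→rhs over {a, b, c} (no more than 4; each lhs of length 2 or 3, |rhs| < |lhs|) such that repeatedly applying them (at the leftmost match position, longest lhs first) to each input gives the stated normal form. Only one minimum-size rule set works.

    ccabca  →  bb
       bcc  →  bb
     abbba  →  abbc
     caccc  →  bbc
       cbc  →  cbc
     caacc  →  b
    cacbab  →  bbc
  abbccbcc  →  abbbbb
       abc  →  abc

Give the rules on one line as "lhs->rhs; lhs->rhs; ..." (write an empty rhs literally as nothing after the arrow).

  | ccabca => babca => ccca => bca => bb
  | bcc => bb
  | abbba => abbc
  | caccc => bccc => bbc

bab->cc; bba->bc; ca->b; cc->b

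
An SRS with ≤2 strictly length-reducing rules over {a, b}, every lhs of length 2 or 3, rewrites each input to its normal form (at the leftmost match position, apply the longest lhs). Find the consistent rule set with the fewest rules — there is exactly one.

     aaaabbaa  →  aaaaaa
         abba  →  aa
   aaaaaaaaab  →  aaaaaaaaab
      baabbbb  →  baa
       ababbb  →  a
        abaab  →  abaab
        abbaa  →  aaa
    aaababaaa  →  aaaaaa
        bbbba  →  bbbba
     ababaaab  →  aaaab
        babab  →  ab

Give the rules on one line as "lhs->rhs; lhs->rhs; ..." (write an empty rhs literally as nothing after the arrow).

  | aaaabbaa => aaaaaa
  | abba => aa
  | aaaaaaaaab
  | baabbbb => baabb => baa

abb->a; bab->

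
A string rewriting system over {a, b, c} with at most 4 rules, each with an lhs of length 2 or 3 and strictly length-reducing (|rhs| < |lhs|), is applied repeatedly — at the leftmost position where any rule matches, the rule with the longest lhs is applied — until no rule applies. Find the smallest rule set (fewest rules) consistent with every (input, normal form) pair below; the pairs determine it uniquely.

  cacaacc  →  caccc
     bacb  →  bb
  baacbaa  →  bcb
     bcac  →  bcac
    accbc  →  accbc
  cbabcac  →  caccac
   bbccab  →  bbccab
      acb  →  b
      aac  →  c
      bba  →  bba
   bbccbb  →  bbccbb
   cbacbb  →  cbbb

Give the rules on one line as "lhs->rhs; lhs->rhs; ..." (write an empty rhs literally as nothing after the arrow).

  | cacaacc => caccc
  | bacb => bb
  | baacbaa => bcbaa => bcb
  | bcac

aa->; acb->b; bab->ac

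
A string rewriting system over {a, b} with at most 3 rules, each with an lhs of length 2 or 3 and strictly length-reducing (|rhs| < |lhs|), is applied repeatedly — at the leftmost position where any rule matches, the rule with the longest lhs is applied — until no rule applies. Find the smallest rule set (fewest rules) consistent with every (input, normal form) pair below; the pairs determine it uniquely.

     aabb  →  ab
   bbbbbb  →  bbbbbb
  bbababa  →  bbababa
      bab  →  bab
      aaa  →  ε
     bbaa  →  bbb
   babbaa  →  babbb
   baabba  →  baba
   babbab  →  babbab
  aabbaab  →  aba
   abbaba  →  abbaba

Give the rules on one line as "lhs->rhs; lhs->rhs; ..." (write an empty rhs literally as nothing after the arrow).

  | aabb => ab
  | bbbbbb
  | bbababa
  | bab

aa->b; aaa->; aab->a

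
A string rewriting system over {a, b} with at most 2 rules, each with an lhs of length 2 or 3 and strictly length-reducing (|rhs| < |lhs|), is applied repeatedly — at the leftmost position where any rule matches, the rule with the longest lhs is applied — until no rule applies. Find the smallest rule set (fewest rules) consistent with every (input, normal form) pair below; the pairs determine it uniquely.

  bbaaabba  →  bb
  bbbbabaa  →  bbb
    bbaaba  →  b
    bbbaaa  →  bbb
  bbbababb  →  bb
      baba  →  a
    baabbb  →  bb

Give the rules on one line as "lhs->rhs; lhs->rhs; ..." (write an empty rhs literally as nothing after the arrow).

ba->b; bab->

  | bbaaabba => bbaabba => bbabba => bba => bb
  | bbbbabaa => bbbaa => bbba => bbb
  | bbaaba => bbaba => ba => b
  | bbbaaa => bbbaa => bbba => bbb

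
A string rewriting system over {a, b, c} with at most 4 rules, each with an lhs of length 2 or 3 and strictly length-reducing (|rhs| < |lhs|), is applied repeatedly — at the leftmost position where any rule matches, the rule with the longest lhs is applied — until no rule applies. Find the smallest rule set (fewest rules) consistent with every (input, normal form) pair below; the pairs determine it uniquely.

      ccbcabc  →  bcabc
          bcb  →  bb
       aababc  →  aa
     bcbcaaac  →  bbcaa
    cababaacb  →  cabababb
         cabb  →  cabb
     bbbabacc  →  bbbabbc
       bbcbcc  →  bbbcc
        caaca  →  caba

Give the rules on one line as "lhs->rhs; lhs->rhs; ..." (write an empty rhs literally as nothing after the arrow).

  | ccbcabc => cbcabc => bcabc
  | bcb => bb
  | aababc => aaabc => aaac => aab => aa
  | bcbcaaac => bbcaaac => bbcaab => bbcaa

aab->aa; ac->b; cb->b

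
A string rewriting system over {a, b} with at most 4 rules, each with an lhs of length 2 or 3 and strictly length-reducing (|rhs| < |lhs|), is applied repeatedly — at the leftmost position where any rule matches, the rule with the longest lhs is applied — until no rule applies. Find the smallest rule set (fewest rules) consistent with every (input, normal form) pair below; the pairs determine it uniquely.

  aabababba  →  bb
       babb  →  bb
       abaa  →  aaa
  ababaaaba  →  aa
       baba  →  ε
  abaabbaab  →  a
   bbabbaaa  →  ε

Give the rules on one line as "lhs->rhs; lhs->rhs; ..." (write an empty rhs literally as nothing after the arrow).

  | aabababba => bbababba => bbabba => bbba => bb
  | babb => bb
  | abaa => aaa
  | ababaaaba => aabaaaba => bbaaaba => baaba => aba => aa

aab->bb; ab->a; ba->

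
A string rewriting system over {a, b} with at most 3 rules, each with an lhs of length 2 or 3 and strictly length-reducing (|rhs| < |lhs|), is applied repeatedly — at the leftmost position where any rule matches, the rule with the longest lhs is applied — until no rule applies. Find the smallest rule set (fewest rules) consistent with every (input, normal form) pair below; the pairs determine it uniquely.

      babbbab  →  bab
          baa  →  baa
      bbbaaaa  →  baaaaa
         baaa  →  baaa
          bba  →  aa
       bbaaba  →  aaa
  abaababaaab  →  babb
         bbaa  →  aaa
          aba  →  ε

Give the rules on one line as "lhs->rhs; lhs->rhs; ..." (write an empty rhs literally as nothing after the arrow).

  | babbbab => babaab => bab
  | baa
  | bbbaaaa => baaaaa
  | baaa

aab->bb; aba->; bba->aa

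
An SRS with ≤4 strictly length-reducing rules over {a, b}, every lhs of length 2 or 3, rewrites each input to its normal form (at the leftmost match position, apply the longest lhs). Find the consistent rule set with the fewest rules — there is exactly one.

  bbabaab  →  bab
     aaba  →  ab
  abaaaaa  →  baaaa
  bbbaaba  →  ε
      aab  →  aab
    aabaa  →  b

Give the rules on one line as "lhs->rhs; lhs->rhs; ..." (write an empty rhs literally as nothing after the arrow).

  | bbabaab => abaab => bab
  | aaba => ab
  | abaaaaa => baaaa
  | bbbaaba => abaaba => baba => bb => ε

aba->b; bb->; bbb->ab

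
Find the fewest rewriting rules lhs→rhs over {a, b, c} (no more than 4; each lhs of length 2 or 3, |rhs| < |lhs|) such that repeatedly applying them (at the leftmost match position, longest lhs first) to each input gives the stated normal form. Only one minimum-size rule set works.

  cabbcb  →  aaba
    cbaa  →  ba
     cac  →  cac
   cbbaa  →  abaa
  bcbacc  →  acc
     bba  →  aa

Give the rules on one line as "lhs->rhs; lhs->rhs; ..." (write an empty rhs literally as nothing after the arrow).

  | cabbcb => aabcb => aaba
  | cbaa => ba
  | cac
  | cbbaa => abaa

bb->a; cab->aa; cb->a; cba->b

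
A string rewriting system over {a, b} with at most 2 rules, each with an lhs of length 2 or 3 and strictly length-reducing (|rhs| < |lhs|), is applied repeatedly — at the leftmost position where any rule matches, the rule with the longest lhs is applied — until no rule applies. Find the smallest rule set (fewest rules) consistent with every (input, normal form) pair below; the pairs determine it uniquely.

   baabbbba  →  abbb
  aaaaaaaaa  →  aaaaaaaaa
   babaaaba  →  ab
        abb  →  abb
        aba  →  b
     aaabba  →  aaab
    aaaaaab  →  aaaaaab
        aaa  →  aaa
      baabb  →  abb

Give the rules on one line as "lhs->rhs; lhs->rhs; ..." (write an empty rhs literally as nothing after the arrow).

aba->b; ba->

  | baabbbba => abbbba => abbb
  | aaaaaaaaa
  | babaaaba => baaaba => aaba => ab
  | abb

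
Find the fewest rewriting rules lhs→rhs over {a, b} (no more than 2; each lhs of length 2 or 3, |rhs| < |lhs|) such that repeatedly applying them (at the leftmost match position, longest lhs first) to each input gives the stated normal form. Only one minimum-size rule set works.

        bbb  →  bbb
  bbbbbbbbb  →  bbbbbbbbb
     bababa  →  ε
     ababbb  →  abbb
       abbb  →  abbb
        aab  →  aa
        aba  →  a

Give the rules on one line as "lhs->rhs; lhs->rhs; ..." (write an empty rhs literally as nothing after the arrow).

aab->aa; ba->

  | bbb
  | bbbbbbbbb
  | bababa => baba => ba => ε
  | ababbb => abbb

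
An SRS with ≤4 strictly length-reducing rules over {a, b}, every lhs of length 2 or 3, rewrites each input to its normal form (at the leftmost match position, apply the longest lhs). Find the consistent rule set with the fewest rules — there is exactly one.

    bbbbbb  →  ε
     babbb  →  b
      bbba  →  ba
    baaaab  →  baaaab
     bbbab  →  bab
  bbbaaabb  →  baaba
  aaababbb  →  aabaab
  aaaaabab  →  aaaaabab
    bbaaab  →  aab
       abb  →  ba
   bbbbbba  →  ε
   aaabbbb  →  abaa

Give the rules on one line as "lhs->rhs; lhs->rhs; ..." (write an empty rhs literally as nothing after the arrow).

abb->ba; bb->; bba->

  | bbbbbb => bbbb => bb => ε
  | babbb => bbab => b
  | bbba => ba
  | baaaab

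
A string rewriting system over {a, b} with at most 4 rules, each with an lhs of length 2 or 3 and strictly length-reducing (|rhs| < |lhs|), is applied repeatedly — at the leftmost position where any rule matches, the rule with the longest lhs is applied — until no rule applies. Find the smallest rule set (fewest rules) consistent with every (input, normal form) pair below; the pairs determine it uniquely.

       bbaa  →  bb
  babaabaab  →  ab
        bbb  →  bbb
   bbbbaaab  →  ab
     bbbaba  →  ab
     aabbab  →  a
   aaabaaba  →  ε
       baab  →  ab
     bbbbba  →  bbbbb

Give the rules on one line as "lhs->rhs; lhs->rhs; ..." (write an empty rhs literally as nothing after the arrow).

aa->; aab->a; ba->b; bab->ab

  | bbaa => bba => bb
  | babaabaab => abaabaab => ababaab => aabaab => aaab => ab
  | bbb
  | bbbbaaab => bbbbaab => bbbbab => bbbab => bbab => bab => ab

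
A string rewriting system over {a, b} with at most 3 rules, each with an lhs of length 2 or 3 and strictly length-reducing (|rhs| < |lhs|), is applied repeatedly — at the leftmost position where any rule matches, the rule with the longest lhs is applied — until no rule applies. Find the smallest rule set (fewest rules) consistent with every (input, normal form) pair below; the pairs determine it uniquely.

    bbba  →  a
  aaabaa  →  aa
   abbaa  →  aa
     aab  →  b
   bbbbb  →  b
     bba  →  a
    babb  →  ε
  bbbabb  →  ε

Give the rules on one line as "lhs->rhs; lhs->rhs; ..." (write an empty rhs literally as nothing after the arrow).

  | bbba => ba => a
  | aaabaa => aabaa => abaa => baa => aa
  | abbaa => bbaa => aa
  | aab => ab => b

ab->b; ba->a; bb->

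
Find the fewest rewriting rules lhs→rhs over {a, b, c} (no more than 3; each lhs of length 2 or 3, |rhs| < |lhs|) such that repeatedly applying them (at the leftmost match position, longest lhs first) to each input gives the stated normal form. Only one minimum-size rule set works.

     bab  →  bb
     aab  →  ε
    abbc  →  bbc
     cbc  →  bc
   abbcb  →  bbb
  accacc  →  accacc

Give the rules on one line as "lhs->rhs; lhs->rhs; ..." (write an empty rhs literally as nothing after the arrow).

  | bab => bb
  | aab => ε
  | abbc => bbc
  | cbc => bc

aab->; ab->b; cb->b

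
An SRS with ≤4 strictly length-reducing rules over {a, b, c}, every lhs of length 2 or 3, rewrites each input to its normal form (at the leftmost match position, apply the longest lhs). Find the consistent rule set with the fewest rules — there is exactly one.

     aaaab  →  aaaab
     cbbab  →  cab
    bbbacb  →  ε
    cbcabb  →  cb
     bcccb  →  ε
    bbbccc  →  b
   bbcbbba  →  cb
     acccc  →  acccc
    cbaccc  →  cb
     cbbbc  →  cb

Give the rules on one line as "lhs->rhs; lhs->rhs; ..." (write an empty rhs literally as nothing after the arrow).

ba->b; bb->; bc->b

  | aaaab
  | cbbab => cab
  | bbbacb => bacb => bcb => bb => ε
  | cbcabb => cbabb => cbbb => cb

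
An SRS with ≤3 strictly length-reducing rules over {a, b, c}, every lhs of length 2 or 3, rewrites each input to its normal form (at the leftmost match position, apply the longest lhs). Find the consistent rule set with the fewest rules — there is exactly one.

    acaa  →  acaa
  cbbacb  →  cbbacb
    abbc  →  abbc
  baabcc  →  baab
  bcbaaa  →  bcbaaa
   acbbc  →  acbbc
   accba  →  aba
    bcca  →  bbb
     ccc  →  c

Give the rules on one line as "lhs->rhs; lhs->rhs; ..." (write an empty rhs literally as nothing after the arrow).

  | acaa
  | cbbacb
  | abbc
  | baabcc => baab

cc->; cca->bb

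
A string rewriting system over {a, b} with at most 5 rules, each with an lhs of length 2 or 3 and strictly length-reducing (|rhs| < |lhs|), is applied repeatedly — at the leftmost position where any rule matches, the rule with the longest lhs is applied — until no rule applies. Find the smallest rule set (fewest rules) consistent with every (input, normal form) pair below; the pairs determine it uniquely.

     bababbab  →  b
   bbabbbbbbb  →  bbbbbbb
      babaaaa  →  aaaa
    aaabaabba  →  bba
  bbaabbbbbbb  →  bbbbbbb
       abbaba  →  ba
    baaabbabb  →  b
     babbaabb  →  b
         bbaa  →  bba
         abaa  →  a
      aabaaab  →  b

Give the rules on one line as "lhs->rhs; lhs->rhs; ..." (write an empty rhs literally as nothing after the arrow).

ab->b; aba->; baa->ba; bab->

  | bababbab => abbab => bbab => b
  | bbabbbbbbb => bbbbbbb
  | babaaaa => aaaa
  | aaabaabba => aaabba => aabba => abba => bba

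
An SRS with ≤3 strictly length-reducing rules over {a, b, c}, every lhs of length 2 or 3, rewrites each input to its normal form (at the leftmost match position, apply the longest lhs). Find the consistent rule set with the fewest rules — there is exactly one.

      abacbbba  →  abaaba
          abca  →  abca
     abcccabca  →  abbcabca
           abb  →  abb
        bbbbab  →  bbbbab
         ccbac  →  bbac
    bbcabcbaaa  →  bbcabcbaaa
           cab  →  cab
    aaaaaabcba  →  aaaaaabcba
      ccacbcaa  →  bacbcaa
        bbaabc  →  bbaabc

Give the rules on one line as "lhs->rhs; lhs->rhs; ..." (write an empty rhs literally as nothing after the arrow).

  | abacbbba => abaaba
  | abca
  | abcccabca => abbcabca
  | abb

cbb->a; cc->b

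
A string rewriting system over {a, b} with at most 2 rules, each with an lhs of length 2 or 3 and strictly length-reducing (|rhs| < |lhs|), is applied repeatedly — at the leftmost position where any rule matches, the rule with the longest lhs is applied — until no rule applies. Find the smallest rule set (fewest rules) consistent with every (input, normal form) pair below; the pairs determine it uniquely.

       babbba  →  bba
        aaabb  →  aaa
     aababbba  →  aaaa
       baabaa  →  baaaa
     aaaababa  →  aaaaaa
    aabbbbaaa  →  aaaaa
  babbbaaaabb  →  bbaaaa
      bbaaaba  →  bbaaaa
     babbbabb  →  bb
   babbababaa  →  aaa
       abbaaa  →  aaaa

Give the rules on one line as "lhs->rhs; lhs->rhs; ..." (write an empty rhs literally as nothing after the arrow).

ab->a; bab->

  | babbba => bba
  | aaabb => aaab => aaa
  | aababbba => aaabbba => aaabba => aaaba => aaaa
  | baabaa => baaaa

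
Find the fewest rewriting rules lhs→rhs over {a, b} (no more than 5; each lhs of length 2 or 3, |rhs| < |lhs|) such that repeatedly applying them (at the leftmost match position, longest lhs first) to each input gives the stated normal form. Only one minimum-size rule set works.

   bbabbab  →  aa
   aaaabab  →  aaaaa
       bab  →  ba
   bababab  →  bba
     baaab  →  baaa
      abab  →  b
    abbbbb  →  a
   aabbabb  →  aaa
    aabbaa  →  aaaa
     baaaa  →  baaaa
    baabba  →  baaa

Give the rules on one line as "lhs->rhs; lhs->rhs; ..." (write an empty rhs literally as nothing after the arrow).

  | bbabbab => bbabab => bbb => aa
  | aaaabab => aaaaab => aaaaa
  | bab => ba
  | bababab => bbab => bba

aab->aa; ab->a; aba->; bbb->aa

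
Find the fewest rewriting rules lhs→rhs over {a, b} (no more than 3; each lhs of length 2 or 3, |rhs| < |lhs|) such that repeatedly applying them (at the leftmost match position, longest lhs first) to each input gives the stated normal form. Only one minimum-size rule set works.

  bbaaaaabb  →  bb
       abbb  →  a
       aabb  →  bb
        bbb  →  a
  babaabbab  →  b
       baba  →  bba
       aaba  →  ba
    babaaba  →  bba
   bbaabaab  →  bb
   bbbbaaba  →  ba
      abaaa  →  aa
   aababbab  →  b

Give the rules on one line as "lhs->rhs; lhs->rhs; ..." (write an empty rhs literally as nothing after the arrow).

ab->b; baa->a; bbb->a

  | bbaaaaabb => baaaabb => aaabb => aabb => abb => bb
  | abbb => bbb => a
  | aabb => abb => bb
  | bbb => a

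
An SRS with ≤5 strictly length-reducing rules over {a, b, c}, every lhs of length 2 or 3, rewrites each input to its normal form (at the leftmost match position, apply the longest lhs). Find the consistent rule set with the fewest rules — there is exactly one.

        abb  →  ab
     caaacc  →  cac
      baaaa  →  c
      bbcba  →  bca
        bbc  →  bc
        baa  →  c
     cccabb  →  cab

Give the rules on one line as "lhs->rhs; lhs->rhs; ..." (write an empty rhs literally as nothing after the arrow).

aa->c; ba->a; bb->b; cc->c

  | abb => ab
  | caaacc => ccacc => cacc => cac
  | baaaa => aaaa => caa => cc => c
  | bbcba => bcba => bca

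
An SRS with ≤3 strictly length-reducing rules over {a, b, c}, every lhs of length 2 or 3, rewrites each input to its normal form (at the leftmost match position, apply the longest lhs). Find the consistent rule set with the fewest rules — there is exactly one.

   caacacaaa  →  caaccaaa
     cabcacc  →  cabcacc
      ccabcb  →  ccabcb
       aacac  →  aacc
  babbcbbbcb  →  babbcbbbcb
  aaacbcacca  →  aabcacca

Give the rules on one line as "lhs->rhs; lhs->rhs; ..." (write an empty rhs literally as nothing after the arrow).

aca->ac; acb->b

  | caacacaaa => caaccaaa
  | cabcacc
  | ccabcb
  | aacac => aacc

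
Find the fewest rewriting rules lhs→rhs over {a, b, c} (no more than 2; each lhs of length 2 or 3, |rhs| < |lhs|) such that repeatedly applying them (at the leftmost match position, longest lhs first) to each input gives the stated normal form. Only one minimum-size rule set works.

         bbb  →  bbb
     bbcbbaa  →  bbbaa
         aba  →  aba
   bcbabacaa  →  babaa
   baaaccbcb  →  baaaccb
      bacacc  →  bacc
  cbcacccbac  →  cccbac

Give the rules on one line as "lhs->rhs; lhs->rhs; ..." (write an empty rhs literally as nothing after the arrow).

bc->; ca->

  | bbb
  | bbcbbaa => bbbaa
  | aba
  | bcbabacaa => babacaa => babaa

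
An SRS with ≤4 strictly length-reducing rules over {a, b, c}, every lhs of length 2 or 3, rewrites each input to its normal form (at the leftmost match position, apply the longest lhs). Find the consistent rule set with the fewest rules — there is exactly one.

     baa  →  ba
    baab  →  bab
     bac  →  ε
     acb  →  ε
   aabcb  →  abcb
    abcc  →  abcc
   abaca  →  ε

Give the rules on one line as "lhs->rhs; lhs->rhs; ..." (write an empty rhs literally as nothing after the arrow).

  | baa => ba
  | baab => bab
  | bac => bb => ε
  | acb => bb => ε

aa->a; ac->b; bb->; bba->cb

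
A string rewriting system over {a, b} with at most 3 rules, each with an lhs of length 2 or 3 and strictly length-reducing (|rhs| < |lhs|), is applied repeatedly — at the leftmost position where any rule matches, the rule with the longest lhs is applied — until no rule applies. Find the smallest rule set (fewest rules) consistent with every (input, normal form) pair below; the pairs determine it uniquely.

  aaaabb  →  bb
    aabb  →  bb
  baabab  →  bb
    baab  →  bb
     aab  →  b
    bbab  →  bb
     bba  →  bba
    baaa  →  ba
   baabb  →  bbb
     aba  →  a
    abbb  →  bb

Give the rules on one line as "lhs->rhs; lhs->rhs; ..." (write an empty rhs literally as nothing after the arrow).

aa->; ab->

  | aaaabb => aabb => bb
  | aabb => bb
  | baabab => bbab => bb
  | baab => bb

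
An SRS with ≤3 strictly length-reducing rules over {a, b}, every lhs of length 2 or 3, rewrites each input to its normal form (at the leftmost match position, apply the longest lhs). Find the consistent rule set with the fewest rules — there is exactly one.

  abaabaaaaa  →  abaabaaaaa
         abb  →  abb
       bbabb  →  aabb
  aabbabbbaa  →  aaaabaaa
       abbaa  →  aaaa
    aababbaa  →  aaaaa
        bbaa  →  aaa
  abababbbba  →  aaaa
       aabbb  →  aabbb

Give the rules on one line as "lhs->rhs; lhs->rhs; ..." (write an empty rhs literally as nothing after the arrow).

bab->b; bba->aa

  | abaabaaaaa
  | abb
  | bbabb => aabb
  | aabbabbbaa => aaaabbbaa => aaaabaaa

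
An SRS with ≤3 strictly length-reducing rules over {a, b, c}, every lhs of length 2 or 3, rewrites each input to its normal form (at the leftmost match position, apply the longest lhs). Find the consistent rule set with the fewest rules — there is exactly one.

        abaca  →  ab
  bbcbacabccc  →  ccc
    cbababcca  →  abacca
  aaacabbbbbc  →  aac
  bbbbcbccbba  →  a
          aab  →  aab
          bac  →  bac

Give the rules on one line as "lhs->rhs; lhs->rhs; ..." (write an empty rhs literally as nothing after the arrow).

  | abaca => ab
  | bbcbacabccc => bcbacabccc => cbacabccc => acabccc => bccc => ccc
  | cbababcca => ababcca => abacca
  | aaacabbbbbc => aabbbbbc => aabbbbc => aabbbc => aabbc => aabc => aac

aca->; bc->c; cb->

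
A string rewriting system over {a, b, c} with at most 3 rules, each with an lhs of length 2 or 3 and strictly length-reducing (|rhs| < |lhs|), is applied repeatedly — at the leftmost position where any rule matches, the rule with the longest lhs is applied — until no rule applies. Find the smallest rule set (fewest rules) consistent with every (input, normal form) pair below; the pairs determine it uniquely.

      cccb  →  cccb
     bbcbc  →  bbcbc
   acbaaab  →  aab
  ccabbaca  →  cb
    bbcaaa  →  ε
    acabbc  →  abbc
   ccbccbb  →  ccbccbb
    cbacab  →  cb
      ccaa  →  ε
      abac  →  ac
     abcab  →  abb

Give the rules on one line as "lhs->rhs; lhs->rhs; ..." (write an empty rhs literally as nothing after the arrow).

ba->; ca->

  | cccb
  | bbcbc
  | acbaaab => acaab => aab
  | ccabbaca => cbbaca => cbca => cb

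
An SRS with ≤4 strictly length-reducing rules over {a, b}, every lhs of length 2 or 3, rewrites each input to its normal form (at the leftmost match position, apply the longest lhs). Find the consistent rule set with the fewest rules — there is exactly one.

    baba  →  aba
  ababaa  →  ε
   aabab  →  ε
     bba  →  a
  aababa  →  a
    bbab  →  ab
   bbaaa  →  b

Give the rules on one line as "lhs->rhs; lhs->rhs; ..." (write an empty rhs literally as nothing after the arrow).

aaa->b; baa->ab; bab->ab; bb->

  | baba => aba
  | ababaa => aabaa => aaab => bb => ε
  | aabab => aaab => bb => ε
  | bba => a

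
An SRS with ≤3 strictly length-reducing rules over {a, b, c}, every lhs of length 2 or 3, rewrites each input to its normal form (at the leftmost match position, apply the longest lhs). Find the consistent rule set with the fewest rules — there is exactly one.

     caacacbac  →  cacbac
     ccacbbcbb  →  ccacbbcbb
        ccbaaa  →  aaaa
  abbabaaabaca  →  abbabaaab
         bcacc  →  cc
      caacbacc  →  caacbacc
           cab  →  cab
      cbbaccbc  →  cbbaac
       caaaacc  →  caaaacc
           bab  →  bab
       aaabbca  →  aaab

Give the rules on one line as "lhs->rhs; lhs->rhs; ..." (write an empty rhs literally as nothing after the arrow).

aca->; bca->; ccb->a

  | caacacbac => cacbac
  | ccacbbcbb
  | ccbaaa => aaaa
  | abbabaaabaca => abbabaaab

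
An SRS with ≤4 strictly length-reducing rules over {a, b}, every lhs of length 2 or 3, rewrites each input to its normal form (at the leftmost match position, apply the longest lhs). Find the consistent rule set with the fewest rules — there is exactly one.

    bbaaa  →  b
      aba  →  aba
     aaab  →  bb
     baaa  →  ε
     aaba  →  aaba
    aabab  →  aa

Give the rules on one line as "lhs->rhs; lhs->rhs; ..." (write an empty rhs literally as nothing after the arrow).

  | bbaaa => bbab => b
  | aba
  | aaab => abb => bb
  | baaa => bab => ε

aaa->ab; abb->bb; bab->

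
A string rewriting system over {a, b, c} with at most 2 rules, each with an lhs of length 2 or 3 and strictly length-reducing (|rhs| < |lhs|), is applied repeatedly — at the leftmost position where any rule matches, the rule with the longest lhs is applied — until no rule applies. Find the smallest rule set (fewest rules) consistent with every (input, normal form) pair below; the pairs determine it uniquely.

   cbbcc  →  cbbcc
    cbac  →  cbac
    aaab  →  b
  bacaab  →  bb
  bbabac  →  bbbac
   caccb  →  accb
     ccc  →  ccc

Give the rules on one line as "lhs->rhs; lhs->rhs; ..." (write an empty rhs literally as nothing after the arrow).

  | cbbcc
  | cbac
  | aaab => aab => ab => b
  | bacaab => baaab => baab => bab => bb

ab->b; ca->a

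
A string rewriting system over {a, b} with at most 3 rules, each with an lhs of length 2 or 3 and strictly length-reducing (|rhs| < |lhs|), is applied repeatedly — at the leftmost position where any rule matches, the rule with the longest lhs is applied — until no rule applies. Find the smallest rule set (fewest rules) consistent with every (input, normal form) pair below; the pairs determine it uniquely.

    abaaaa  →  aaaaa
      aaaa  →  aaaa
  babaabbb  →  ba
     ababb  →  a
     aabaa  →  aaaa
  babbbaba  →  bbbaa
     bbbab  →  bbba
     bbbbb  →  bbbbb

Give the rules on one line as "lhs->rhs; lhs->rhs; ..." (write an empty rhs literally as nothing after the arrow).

ab->a; abb->b

  | abaaaa => aaaaa
  | aaaa
  | babaabbb => baaabbb => baabb => bab => ba
  | ababb => aabb => ab => a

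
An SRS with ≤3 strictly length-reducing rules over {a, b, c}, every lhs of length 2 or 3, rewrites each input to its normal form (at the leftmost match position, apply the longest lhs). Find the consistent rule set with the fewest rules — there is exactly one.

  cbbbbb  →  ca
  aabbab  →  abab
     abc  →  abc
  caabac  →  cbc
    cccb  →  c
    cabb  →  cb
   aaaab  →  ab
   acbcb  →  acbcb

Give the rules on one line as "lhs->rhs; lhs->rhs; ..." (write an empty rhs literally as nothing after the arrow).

  | cbbbbb => cabbb => caab => cbb => ca
  | aabbab => bbbab => abab
  | abc
  | caabac => cbbac => caac => cbc

aa->b; bb->a; ccb->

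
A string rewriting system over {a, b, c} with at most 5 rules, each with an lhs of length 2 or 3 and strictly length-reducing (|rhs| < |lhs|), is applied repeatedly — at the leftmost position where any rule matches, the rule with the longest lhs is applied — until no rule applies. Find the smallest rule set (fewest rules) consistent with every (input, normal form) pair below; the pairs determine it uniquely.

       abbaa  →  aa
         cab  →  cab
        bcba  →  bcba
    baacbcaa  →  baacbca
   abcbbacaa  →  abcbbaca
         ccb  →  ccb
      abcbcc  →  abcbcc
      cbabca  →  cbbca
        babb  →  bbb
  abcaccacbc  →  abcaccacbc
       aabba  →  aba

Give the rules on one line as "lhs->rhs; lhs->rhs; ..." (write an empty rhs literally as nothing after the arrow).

  | abbaa => aa
  | cab
  | bcba
  | baacbcaa => baacbca

aab->a; abb->; bab->bb; caa->ca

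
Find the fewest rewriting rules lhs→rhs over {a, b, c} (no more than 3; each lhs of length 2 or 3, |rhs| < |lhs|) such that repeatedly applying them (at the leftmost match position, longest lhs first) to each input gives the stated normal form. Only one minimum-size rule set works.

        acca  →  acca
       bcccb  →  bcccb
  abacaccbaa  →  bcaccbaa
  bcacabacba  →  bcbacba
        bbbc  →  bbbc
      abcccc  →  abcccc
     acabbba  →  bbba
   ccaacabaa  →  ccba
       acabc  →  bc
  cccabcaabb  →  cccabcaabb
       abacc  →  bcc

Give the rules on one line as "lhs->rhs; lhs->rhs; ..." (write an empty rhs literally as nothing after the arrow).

  | acca
  | bcccb
  | abacaccbaa => bcaccbaa
  | bcacabacba => bcbacba

aba->b; aca->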